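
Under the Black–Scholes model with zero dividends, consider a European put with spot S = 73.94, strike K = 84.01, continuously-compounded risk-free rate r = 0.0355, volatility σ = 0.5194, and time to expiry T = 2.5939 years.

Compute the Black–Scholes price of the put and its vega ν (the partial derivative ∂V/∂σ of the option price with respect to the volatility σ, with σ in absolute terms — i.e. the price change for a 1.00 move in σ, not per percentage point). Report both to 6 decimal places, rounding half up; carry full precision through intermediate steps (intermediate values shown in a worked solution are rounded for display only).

σ√T = 0.5194·√2.5939 = 0.836524
d₁ = (ln(S/K) + (r+σ²/2)T) / (σ√T) = (ln(73.94/84.01) + (0.0355+0.5194²/2)·2.5939) / 0.836524 = (-0.127682 + 0.441970) / 0.836524 = 0.375707
d₂ = d₁ − σ√T = 0.375707 − 0.836524 = -0.460817
e^{−rT} = e^{−0.0355·2.5939} = 0.912029
N(−d₁) = 0.353567,  N(−d₂) = 0.677535
Put price V = K·e^{−rT}·N(−d₂) − S·N(−d₁) = 51.912446 − 26.142772 = 25.769674
φ(d₁) = (1/√(2π))·e^{−d₁²/2} = 0.371756
ν = S·φ(d₁)·√T = 44.270512

price = 25.769674
ν = 44.270512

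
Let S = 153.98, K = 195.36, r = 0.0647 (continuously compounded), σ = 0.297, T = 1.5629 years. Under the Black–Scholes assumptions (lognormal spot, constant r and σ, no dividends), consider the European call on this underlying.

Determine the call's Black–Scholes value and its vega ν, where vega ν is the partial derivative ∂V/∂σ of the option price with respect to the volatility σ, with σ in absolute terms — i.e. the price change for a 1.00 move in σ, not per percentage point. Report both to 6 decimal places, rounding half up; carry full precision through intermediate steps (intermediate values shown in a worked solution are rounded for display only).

price = 14.660398
ν = 75.520168

σ√T = 0.297·√1.5629 = 0.371298
d₁ = (ln(S/K) + (r+σ²/2)T) / (σ√T) = (ln(153.98/195.36) + (0.0647+0.297²/2)·1.5629) / 0.371298 = (-0.238021 + 0.170051) / 0.371298 = -0.183063
d₂ = d₁ − σ√T = -0.183063 − 0.371298 = -0.554360
e^{−rT} = e^{−0.0647·1.5629} = 0.903825
N(d₁) = 0.427374,  N(d₂) = 0.289666
Call price V = S·N(d₁) − K·e^{−rT}·N(d₂) = 65.807111 − 51.146712 = 14.660398
φ(d₁) = (1/√(2π))·e^{−d₁²/2} = 0.392313
ν = S·φ(d₁)·√T = 75.520168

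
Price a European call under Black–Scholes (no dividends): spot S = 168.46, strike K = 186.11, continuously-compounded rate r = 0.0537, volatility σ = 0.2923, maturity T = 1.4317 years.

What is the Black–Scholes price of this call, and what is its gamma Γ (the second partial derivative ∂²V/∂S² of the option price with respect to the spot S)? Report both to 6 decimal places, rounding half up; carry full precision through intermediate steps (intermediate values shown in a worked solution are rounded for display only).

σ√T = 0.2923·√1.4317 = 0.349748
d₁ = (ln(S/K) + (r+σ²/2)T) / (σ√T) = (ln(168.46/186.11) + (0.0537+0.2923²/2)·1.4317) / 0.349748 = (-0.099640 + 0.138044) / 0.349748 = 0.109806
d₂ = d₁ − σ√T = 0.109806 − 0.349748 = -0.239942
e^{−rT} = e^{−0.0537·1.4317} = 0.925999
N(d₁) = 0.543718,  N(d₂) = 0.405188
Call price V = S·N(d₁) − K·e^{−rT}·N(d₂) = 91.594808 − 69.829110 = 21.765698
φ(d₁) = (1/√(2π))·e^{−d₁²/2} = 0.396544
Γ = φ(d₁) / (S·σ·√T) = 0.006730

price = 21.765698
Γ = 0.006730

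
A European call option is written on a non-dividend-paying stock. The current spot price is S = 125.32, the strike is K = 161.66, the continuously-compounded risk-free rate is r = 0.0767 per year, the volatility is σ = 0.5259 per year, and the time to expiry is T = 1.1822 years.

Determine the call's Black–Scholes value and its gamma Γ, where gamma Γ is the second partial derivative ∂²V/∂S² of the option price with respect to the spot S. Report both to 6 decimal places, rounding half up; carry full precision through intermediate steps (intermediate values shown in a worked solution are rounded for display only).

price = 20.768762
Γ = 0.005567

σ√T = 0.5259·√1.1822 = 0.571806
d₁ = (ln(S/K) + (r+σ²/2)T) / (σ√T) = (ln(125.32/161.66) + (0.0767+0.5259²/2)·1.1822) / 0.571806 = (-0.254625 + 0.254156) / 0.571806 = -0.000820
d₂ = d₁ − σ√T = -0.000820 − 0.571806 = -0.572626
e^{−rT} = e^{−0.0767·1.1822} = 0.913315
N(d₁) = 0.499673,  N(d₂) = 0.283449
Call price V = S·N(d₁) − K·e^{−rT}·N(d₂) = 62.618980 − 41.850218 = 20.768762
φ(d₁) = (1/√(2π))·e^{−d₁²/2} = 0.398942
Γ = φ(d₁) / (S·σ·√T) = 0.005567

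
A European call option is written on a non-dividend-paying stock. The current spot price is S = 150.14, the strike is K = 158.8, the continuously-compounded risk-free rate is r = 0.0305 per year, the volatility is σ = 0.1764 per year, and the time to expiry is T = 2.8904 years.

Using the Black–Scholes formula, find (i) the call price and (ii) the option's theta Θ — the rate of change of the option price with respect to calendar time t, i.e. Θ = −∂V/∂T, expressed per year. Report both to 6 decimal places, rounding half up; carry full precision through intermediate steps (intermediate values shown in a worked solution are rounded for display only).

price = 20.083552
Θ = -5.147840

σ√T = 0.1764·√2.8904 = 0.299901
d₁ = (ln(S/K) + (r+σ²/2)T) / (σ√T) = (ln(150.14/158.8) + (0.0305+0.1764²/2)·2.8904) / 0.299901 = (-0.056077 + 0.133127) / 0.299901 = 0.256919
d₂ = d₁ − σ√T = 0.256919 − 0.299901 = -0.042982
e^{−rT} = e^{−0.0305·2.8904} = 0.915617
N(d₁) = 0.601379,  N(d₂) = 0.482858
Call price V = S·N(d₁) − K·e^{−rT}·N(d₂) = 90.291071 − 70.207519 = 20.083552
φ(d₁) = (1/√(2π))·e^{−d₁²/2} = 0.385991
Θ = −S·φ(d₁)·σ/(2√T) − r·K·e^{−rT}·N(d₂) = −3.006511 − 2.141329 = -5.147840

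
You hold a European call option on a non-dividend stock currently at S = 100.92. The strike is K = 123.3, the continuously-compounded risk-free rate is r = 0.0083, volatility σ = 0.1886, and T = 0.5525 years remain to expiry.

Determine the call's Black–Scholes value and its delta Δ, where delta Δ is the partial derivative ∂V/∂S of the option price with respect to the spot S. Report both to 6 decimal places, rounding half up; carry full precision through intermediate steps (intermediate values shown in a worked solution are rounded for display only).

price = 0.576107
Δ = 0.092429

σ√T = 0.1886·√0.5525 = 0.140187
d₁ = (ln(S/K) + (r+σ²/2)T) / (σ√T) = (ln(100.92/123.3) + (0.0083+0.1886²/2)·0.5525) / 0.140187 = (-0.200292 + 0.014412) / 0.140187 = -1.325945
d₂ = d₁ − σ√T = -1.325945 − 0.140187 = -1.466132
e^{−rT} = e^{−0.0083·0.5525} = 0.995425
N(d₁) = 0.092429,  N(d₂) = 0.071306
Call price V = S·N(d₁) − K·e^{−rT}·N(d₂) = 9.327925 − 8.751818 = 0.576107
Δ = N(d₁) = 0.092429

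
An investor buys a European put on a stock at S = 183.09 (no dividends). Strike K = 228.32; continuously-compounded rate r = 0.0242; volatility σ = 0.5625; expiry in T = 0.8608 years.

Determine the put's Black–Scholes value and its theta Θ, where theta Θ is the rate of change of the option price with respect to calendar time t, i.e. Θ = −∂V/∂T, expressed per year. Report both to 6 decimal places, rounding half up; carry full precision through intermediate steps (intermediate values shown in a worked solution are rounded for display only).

σ√T = 0.5625·√0.8608 = 0.521884
d₁ = (ln(S/K) + (r+σ²/2)T) / (σ√T) = (ln(183.09/228.32) + (0.0242+0.5625²/2)·0.8608) / 0.521884 = (-0.220770 + 0.157013) / 0.521884 = -0.122168
d₂ = d₁ − σ√T = -0.122168 − 0.521884 = -0.644052
e^{−rT} = e^{−0.0242·0.8608} = 0.979384
N(−d₁) = 0.548617,  N(−d₂) = 0.740229
Put price V = K·e^{−rT}·N(−d₂) − S·N(−d₁) = 165.524849 − 100.446322 = 65.078527
φ(d₁) = (1/√(2π))·e^{−d₁²/2} = 0.395976
Θ = −S·φ(d₁)·σ/(2√T) + r·K·e^{−rT}·N(−d₂) = −21.977341 + 4.005701 = -17.971639

price = 65.078527
Θ = -17.971639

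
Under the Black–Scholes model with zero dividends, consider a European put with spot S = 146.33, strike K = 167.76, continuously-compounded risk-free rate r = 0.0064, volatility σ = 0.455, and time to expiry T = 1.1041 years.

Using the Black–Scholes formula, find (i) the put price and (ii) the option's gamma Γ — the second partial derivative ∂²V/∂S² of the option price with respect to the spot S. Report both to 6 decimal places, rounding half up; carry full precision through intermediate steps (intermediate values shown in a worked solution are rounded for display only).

σ√T = 0.455·√1.1041 = 0.478097
d₁ = (ln(S/K) + (r+σ²/2)T) / (σ√T) = (ln(146.33/167.76) + (0.0064+0.455²/2)·1.1041) / 0.478097 = (-0.136670 + 0.121354) / 0.478097 = -0.032035
d₂ = d₁ − σ√T = -0.032035 − 0.478097 = -0.510131
e^{−rT} = e^{−0.0064·1.1041} = 0.992959
N(−d₁) = 0.512778,  N(−d₂) = 0.695020
Put price V = K·e^{−rT}·N(−d₂) − S·N(−d₁) = 115.775597 − 75.034774 = 40.740823
φ(d₁) = (1/√(2π))·e^{−d₁²/2} = 0.398738
Γ = φ(d₁) / (S·σ·√T) = 0.005700

price = 40.740823
Γ = 0.005700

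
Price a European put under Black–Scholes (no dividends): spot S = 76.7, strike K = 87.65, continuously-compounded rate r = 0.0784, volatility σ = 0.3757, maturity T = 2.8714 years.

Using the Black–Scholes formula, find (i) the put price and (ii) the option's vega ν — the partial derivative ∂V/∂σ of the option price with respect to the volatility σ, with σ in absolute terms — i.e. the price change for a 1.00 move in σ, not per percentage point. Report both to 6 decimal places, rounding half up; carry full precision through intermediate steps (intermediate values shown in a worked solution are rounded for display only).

price = 15.141141
ν = 46.595327

σ√T = 0.3757·√2.8714 = 0.636631
d₁ = (ln(S/K) + (r+σ²/2)T) / (σ√T) = (ln(76.7/87.65) + (0.0784+0.3757²/2)·2.8714) / 0.636631 = (-0.133450 + 0.427768) / 0.636631 = 0.462305
d₂ = d₁ − σ√T = 0.462305 − 0.636631 = -0.174327
e^{−rT} = e^{−0.0784·2.8714} = 0.798422
N(−d₁) = 0.321931,  N(−d₂) = 0.569196
Put price V = K·e^{−rT}·N(−d₂) − S·N(−d₁) = 39.833284 − 24.692142 = 15.141141
φ(d₁) = (1/√(2π))·e^{−d₁²/2} = 0.358509
ν = S·φ(d₁)·√T = 46.595327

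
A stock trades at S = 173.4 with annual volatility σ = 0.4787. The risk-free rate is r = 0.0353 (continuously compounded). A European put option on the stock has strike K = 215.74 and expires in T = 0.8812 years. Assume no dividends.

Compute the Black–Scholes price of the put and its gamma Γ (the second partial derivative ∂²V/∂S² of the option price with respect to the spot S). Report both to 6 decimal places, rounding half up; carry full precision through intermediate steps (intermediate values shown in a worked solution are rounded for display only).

price = 54.722911
Γ = 0.005026

σ√T = 0.4787·√0.8812 = 0.449366
d₁ = (ln(S/K) + (r+σ²/2)T) / (σ√T) = (ln(173.4/215.74) + (0.0353+0.4787²/2)·0.8812) / 0.449366 = (-0.218473 + 0.132071) / 0.449366 = -0.192274
d₂ = d₁ − σ√T = -0.192274 − 0.449366 = -0.641640
e^{−rT} = e^{−0.0353·0.8812} = 0.969372
N(−d₁) = 0.576236,  N(−d₂) = 0.739447
Put price V = K·e^{−rT}·N(−d₂) − S·N(−d₁) = 154.642262 − 99.919351 = 54.722911
φ(d₁) = (1/√(2π))·e^{−d₁²/2} = 0.391636
Γ = φ(d₁) / (S·σ·√T) = 0.005026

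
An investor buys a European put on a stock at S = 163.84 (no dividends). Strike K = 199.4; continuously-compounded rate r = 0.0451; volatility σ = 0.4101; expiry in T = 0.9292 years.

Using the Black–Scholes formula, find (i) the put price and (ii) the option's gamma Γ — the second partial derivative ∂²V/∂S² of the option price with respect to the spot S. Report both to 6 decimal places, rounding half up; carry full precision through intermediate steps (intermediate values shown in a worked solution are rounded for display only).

σ√T = 0.4101·√0.9292 = 0.395316
d₁ = (ln(S/K) + (r+σ²/2)T) / (σ√T) = (ln(163.84/199.4) + (0.0451+0.4101²/2)·0.9292) / 0.395316 = (-0.196423 + 0.120044) / 0.395316 = -0.193208
d₂ = d₁ − σ√T = -0.193208 − 0.395316 = -0.588524
e^{−rT} = e^{−0.0451·0.9292} = 0.958959
N(−d₁) = 0.576602,  N(−d₂) = 0.721910
Put price V = K·e^{−rT}·N(−d₂) − S·N(−d₁) = 138.040997 − 94.470470 = 43.570527
φ(d₁) = (1/√(2π))·e^{−d₁²/2} = 0.391565
Γ = φ(d₁) / (S·σ·√T) = 0.006046

price = 43.570527
Γ = 0.006046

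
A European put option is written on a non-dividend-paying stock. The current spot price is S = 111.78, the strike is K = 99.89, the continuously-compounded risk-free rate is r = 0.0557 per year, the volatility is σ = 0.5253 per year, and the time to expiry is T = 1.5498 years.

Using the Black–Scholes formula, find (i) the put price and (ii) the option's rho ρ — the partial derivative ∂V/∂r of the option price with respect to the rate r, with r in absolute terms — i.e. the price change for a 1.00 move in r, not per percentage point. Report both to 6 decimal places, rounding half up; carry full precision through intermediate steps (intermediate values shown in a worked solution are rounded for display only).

price = 17.141111
ρ = -72.305893

σ√T = 0.5253·√1.5498 = 0.653951
d₁ = (ln(S/K) + (r+σ²/2)T) / (σ√T) = (ln(111.78/99.89) + (0.0557+0.5253²/2)·1.5498) / 0.653951 = (0.112463 + 0.300150) / 0.653951 = 0.630954
d₂ = d₁ − σ√T = 0.630954 − 0.653951 = -0.022997
e^{−rT} = e^{−0.0557·1.5498} = 0.917297
N(−d₁) = 0.264035,  N(−d₂) = 0.509174
Put price V = K·e^{−rT}·N(−d₂) − S·N(−d₁) = 46.654983 − 29.513872 = 17.141111
ρ = −K·T·e^{−rT}·N(−d₂) = -72.305893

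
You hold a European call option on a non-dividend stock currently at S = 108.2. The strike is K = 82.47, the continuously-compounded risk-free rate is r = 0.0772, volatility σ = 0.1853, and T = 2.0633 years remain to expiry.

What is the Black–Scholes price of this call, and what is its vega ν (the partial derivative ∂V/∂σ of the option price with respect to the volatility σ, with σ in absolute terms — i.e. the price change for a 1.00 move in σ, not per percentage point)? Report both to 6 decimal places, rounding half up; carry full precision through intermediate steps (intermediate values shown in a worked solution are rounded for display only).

price = 38.386540
ν = 13.368619

σ√T = 0.1853·√2.0633 = 0.266168
d₁ = (ln(S/K) + (r+σ²/2)T) / (σ√T) = (ln(108.2/82.47) + (0.0772+0.1853²/2)·2.0633) / 0.266168 = (0.271547 + 0.194710) / 0.266168 = 1.751734
d₂ = d₁ − σ√T = 1.751734 − 0.266168 = 1.485566
e^{−rT} = e^{−0.0772·2.0633} = 0.852752
N(d₁) = 0.960090,  N(d₂) = 0.931303
Call price V = S·N(d₁) − K·e^{−rT}·N(d₂) = 103.881762 − 65.495222 = 38.386540
φ(d₁) = (1/√(2π))·e^{−d₁²/2} = 0.086016
ν = S·φ(d₁)·√T = 13.368619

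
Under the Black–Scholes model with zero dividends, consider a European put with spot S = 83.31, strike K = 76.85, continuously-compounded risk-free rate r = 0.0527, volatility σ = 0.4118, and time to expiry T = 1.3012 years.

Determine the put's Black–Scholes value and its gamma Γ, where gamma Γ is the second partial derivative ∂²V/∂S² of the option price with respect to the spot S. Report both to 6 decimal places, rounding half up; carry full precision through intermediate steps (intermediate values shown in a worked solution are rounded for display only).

price = 9.326822
Γ = 0.008750

σ√T = 0.4118·√1.3012 = 0.469741
d₁ = (ln(S/K) + (r+σ²/2)T) / (σ√T) = (ln(83.31/76.85) + (0.0527+0.4118²/2)·1.3012) / 0.469741 = (0.080713 + 0.178901) / 0.469741 = 0.552676
d₂ = d₁ − σ√T = 0.552676 − 0.469741 = 0.082935
e^{−rT} = e^{−0.0527·1.3012} = 0.933725
N(−d₁) = 0.290243,  N(−d₂) = 0.466951
Put price V = K·e^{−rT}·N(−d₂) − S·N(−d₁) = 33.506931 − 24.180109 = 9.326822
φ(d₁) = (1/√(2π))·e^{−d₁²/2} = 0.342438
Γ = φ(d₁) / (S·σ·√T) = 0.008750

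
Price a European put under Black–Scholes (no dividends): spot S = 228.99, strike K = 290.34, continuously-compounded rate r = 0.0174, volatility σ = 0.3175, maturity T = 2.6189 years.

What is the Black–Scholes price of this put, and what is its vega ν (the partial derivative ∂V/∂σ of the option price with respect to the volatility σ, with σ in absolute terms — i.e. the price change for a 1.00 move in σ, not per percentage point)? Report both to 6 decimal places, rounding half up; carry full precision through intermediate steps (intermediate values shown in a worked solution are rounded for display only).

price = 78.989319
ν = 146.839942

σ√T = 0.3175·√2.6189 = 0.513811
d₁ = (ln(S/K) + (r+σ²/2)T) / (σ√T) = (ln(228.99/290.34) + (0.0174+0.3175²/2)·2.6189) / 0.513811 = (-0.237374 + 0.177570) / 0.513811 = -0.116394
d₂ = d₁ − σ√T = -0.116394 − 0.513811 = -0.630205
e^{−rT} = e^{−0.0174·2.6189} = 0.955454
N(−d₁) = 0.546330,  N(−d₂) = 0.735720
Put price V = K·e^{−rT}·N(−d₂) − S·N(−d₁) = 204.093432 − 125.104113 = 78.989319
φ(d₁) = (1/√(2π))·e^{−d₁²/2} = 0.396249
ν = S·φ(d₁)·√T = 146.839942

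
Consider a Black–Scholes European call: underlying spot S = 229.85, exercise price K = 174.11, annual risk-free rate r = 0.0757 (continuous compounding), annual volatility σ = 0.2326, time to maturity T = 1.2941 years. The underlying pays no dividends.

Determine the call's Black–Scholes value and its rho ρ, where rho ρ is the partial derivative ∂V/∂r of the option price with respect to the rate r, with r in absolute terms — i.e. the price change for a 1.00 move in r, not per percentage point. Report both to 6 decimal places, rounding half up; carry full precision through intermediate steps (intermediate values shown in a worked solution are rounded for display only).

price = 73.745355
ρ = 184.075975

σ√T = 0.2326·√1.2941 = 0.264602
d₁ = (ln(S/K) + (r+σ²/2)T) / (σ√T) = (ln(229.85/174.11) + (0.0757+0.2326²/2)·1.2941) / 0.264602 = (0.277740 + 0.132971) / 0.264602 = 1.552179
d₂ = d₁ − σ√T = 1.552179 − 0.264602 = 1.287577
e^{−rT} = e^{−0.0757·1.2941} = 0.906682
N(d₁) = 0.939690,  N(d₂) = 0.901053
Call price V = S·N(d₁) − K·e^{−rT}·N(d₂) = 215.987821 − 142.242466 = 73.745355
ρ = K·T·e^{−rT}·N(d₂) = 184.075975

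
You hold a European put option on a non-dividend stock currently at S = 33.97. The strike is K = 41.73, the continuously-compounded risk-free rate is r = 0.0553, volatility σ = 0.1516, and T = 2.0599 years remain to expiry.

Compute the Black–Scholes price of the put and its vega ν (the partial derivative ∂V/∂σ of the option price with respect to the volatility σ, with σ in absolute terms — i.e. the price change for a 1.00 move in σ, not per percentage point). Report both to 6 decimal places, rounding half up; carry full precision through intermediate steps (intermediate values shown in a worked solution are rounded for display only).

σ√T = 0.1516·√2.0599 = 0.217582
d₁ = (ln(S/K) + (r+σ²/2)T) / (σ√T) = (ln(33.97/41.73) + (0.0553+0.1516²/2)·2.0599) / 0.217582 = (-0.205743 + 0.137583) / 0.217582 = -0.313258
d₂ = d₁ − σ√T = -0.313258 − 0.217582 = -0.530839
e^{−rT} = e^{−0.0553·2.0599} = 0.892336
N(−d₁) = 0.622958,  N(−d₂) = 0.702235
Put price V = K·e^{−rT}·N(−d₂) − S·N(−d₁) = 26.149253 − 21.161870 = 4.987383
φ(d₁) = (1/√(2π))·e^{−d₁²/2} = 0.379841
ν = S·φ(d₁)·√T = 18.519102

price = 4.987383
ν = 18.519102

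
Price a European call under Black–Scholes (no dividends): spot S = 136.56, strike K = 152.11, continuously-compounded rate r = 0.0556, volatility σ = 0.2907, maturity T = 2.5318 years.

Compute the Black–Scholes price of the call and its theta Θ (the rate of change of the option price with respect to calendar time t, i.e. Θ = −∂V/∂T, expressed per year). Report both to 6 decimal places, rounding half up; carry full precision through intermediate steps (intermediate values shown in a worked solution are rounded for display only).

price = 26.845054
Θ = -7.960286

σ√T = 0.2907·√2.5318 = 0.462551
d₁ = (ln(S/K) + (r+σ²/2)T) / (σ√T) = (ln(136.56/152.11) + (0.0556+0.2907²/2)·2.5318) / 0.462551 = (-0.107840 + 0.247745) / 0.462551 = 0.302464
d₂ = d₁ − σ√T = 0.302464 − 0.462551 = -0.160087
e^{−rT} = e^{−0.0556·2.5318} = 0.868691
N(d₁) = 0.618851,  N(d₂) = 0.436406
Call price V = S·N(d₁) − K·e^{−rT}·N(d₂) = 84.510258 − 57.665205 = 26.845054
φ(d₁) = (1/√(2π))·e^{−d₁²/2} = 0.381105
Θ = −S·φ(d₁)·σ/(2√T) − r·K·e^{−rT}·N(d₂) = −4.754100 − 3.206185 = -7.960286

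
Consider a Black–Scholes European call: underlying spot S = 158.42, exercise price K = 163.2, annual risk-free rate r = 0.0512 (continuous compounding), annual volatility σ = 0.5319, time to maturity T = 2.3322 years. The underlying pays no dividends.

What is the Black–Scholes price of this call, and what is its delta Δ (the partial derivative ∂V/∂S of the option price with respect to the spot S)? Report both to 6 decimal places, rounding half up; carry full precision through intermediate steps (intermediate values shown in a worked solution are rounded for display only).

price = 54.887136
Δ = 0.697266

σ√T = 0.5319·√2.3322 = 0.812293
d₁ = (ln(S/K) + (r+σ²/2)T) / (σ√T) = (ln(158.42/163.2) + (0.0512+0.5319²/2)·2.3322) / 0.812293 = (-0.029727 + 0.449319) / 0.812293 = 0.516553
d₂ = d₁ − σ√T = 0.516553 − 0.812293 = -0.295741
e^{−rT} = e^{−0.0512·2.3322} = 0.887445
N(d₁) = 0.697266,  N(d₂) = 0.383714
Call price V = S·N(d₁) − K·e^{−rT}·N(d₂) = 110.460834 − 55.573698 = 54.887136
Δ = N(d₁) = 0.697266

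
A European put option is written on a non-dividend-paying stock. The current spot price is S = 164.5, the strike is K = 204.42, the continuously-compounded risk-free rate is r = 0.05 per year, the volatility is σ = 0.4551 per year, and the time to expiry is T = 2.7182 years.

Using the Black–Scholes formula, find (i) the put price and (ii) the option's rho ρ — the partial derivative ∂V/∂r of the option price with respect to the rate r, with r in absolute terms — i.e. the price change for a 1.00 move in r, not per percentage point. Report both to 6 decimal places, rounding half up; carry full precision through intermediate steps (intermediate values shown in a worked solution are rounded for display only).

σ√T = 0.4551·√2.7182 = 0.750322
d₁ = (ln(S/K) + (r+σ²/2)T) / (σ√T) = (ln(164.5/204.42) + (0.05+0.4551²/2)·2.7182) / 0.750322 = (-0.217266 + 0.417401) / 0.750322 = 0.266733
d₂ = d₁ − σ√T = 0.266733 − 0.750322 = -0.483589
e^{−rT} = e^{−0.05·2.7182} = 0.872921
N(−d₁) = 0.394838,  N(−d₂) = 0.685661
Put price V = K·e^{−rT}·N(−d₂) − S·N(−d₁) = 122.351147 − 64.950776 = 57.400371
ρ = −K·T·e^{−rT}·N(−d₂) = -332.574889

price = 57.400371
ρ = -332.574889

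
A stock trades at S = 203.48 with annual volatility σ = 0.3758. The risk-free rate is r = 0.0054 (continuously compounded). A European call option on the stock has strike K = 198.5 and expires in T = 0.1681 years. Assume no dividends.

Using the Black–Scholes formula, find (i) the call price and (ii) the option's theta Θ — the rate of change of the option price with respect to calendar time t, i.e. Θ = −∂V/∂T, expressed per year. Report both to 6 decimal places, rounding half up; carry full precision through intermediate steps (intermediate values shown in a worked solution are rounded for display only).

price = 15.087499
Θ = -36.687525

σ√T = 0.3758·√0.1681 = 0.154078
d₁ = (ln(S/K) + (r+σ²/2)T) / (σ√T) = (ln(203.48/198.5) + (0.0054+0.3758²/2)·0.1681) / 0.154078 = (0.024779 + 0.012778) / 0.154078 = 0.243749
d₂ = d₁ − σ√T = 0.243749 − 0.154078 = 0.089671
e^{−rT} = e^{−0.0054·0.1681} = 0.999093
N(d₁) = 0.596287,  N(d₂) = 0.535726
Call price V = S·N(d₁) − K·e^{−rT}·N(d₂) = 121.332566 − 106.245067 = 15.087499
φ(d₁) = (1/√(2π))·e^{−d₁²/2} = 0.387265
Θ = −S·φ(d₁)·σ/(2√T) − r·K·e^{−rT}·N(d₂) = −36.113802 − 0.573723 = -36.687525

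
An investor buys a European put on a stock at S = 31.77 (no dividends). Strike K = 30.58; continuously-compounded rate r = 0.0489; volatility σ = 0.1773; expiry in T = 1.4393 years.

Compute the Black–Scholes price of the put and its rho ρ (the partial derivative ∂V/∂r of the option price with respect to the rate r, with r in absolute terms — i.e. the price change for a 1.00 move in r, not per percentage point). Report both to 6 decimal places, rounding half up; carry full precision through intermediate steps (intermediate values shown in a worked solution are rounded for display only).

price = 1.242091
ρ = -14.074985

σ√T = 0.1773·√1.4393 = 0.212708
d₁ = (ln(S/K) + (r+σ²/2)T) / (σ√T) = (ln(31.77/30.58) + (0.0489+0.1773²/2)·1.4393) / 0.212708 = (0.038176 + 0.093004) / 0.212708 = 0.616715
d₂ = d₁ − σ√T = 0.616715 − 0.212708 = 0.404007
e^{−rT} = e^{−0.0489·1.4393} = 0.932038
N(−d₁) = 0.268711,  N(−d₂) = 0.343104
Put price V = K·e^{−rT}·N(−d₂) − S·N(−d₁) = 9.779049 − 8.536958 = 1.242091
ρ = −K·T·e^{−rT}·N(−d₂) = -14.074985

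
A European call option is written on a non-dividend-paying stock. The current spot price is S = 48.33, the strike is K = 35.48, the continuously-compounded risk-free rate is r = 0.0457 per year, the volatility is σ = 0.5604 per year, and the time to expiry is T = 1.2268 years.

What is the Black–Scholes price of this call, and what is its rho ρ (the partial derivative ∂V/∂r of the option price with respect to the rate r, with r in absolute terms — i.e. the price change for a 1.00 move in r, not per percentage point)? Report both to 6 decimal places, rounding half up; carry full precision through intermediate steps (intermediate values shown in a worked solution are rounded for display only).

σ√T = 0.5604·√1.2268 = 0.620705
d₁ = (ln(S/K) + (r+σ²/2)T) / (σ√T) = (ln(48.33/35.48) + (0.0457+0.5604²/2)·1.2268) / 0.620705 = (0.309083 + 0.248702) / 0.620705 = 0.898632
d₂ = d₁ − σ√T = 0.898632 − 0.620705 = 0.277928
e^{−rT} = e^{−0.0457·1.2268} = 0.945478
N(d₁) = 0.815576,  N(d₂) = 0.609466
Call price V = S·N(d₁) − K·e^{−rT}·N(d₂) = 39.416774 − 20.444877 = 18.971897
ρ = K·T·e^{−rT}·N(d₂) = 25.081775

price = 18.971897
ρ = 25.081775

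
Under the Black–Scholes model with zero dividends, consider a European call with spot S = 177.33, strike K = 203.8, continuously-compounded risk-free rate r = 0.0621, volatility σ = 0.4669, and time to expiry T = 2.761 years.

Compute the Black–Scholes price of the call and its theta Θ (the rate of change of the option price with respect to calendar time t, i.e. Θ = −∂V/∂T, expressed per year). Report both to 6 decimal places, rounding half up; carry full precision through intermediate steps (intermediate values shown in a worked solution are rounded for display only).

σ√T = 0.4669·√2.761 = 0.775813
d₁ = (ln(S/K) + (r+σ²/2)T) / (σ√T) = (ln(177.33/203.8) + (0.0621+0.4669²/2)·2.761) / 0.775813 = (-0.139127 + 0.472401) / 0.775813 = 0.429581
d₂ = d₁ − σ√T = 0.429581 − 0.775813 = -0.346232
e^{−rT} = e^{−0.0621·2.761} = 0.842436
N(d₁) = 0.666250,  N(d₂) = 0.364584
Call price V = S·N(d₁) − K·e^{−rT}·N(d₂) = 118.146053 − 62.594842 = 55.551211
φ(d₁) = (1/√(2π))·e^{−d₁²/2} = 0.363779
Θ = −S·φ(d₁)·σ/(2√T) − r·K·e^{−rT}·N(d₂) = −9.063182 − 3.887140 = -12.950322

price = 55.551211
Θ = -12.950322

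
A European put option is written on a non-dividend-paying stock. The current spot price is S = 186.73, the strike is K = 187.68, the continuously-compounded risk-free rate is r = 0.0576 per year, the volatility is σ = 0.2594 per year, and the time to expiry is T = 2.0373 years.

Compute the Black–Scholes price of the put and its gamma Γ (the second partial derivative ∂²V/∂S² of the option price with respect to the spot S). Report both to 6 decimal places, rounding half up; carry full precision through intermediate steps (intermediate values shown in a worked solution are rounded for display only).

σ√T = 0.2594·√2.0373 = 0.370252
d₁ = (ln(S/K) + (r+σ²/2)T) / (σ√T) = (ln(186.73/187.68) + (0.0576+0.2594²/2)·2.0373) / 0.370252 = (-0.005075 + 0.185892) / 0.370252 = 0.488362
d₂ = d₁ − σ√T = 0.488362 − 0.370252 = 0.118110
e^{−rT} = e^{−0.0576·2.0373} = 0.889275
N(−d₁) = 0.312647,  N(−d₂) = 0.452990
Put price V = K·e^{−rT}·N(−d₂) − S·N(−d₁) = 75.603689 − 58.380509 = 17.223180
φ(d₁) = (1/√(2π))·e^{−d₁²/2} = 0.354096
Γ = φ(d₁) / (S·σ·√T) = 0.005122

price = 17.223180
Γ = 0.005122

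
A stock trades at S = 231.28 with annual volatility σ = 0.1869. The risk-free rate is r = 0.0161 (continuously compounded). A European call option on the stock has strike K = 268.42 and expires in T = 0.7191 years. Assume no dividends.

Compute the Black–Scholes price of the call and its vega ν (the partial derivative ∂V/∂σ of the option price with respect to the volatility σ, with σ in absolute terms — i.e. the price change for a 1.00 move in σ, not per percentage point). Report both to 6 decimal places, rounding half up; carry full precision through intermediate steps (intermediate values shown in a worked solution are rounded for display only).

price = 4.182448
ν = 57.389327

σ√T = 0.1869·√0.7191 = 0.158491
d₁ = (ln(S/K) + (r+σ²/2)T) / (σ√T) = (ln(231.28/268.42) + (0.0161+0.1869²/2)·0.7191) / 0.158491 = (-0.148924 + 0.024137) / 0.158491 = -0.787343
d₂ = d₁ − σ√T = -0.787343 − 0.158491 = -0.945834
e^{−rT} = e^{−0.0161·0.7191} = 0.988489
N(d₁) = 0.215540,  N(d₂) = 0.172117
Call price V = S·N(d₁) − K·e^{−rT}·N(d₂) = 49.850193 − 45.667745 = 4.182448
φ(d₁) = (1/√(2π))·e^{−d₁²/2} = 0.292616
ν = S·φ(d₁)·√T = 57.389327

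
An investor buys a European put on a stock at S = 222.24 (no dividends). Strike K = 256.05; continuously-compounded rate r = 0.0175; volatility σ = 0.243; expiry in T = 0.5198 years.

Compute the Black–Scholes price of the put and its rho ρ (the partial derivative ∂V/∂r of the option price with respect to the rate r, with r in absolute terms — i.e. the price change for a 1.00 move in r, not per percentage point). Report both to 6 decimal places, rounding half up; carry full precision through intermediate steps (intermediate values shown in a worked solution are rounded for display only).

price = 36.876247
ρ = -105.599348

σ√T = 0.243·√0.5198 = 0.175196
d₁ = (ln(S/K) + (r+σ²/2)T) / (σ√T) = (ln(222.24/256.05) + (0.0175+0.243²/2)·0.5198) / 0.175196 = (-0.141615 + 0.024443) / 0.175196 = -0.668802
d₂ = d₁ − σ√T = -0.668802 − 0.175196 = -0.843998
e^{−rT} = e^{−0.0175·0.5198} = 0.990945
N(−d₁) = 0.748189,  N(−d₂) = 0.800665
Put price V = K·e^{−rT}·N(−d₂) − S·N(−d₁) = 203.153805 − 166.277558 = 36.876247
ρ = −K·T·e^{−rT}·N(−d₂) = -105.599348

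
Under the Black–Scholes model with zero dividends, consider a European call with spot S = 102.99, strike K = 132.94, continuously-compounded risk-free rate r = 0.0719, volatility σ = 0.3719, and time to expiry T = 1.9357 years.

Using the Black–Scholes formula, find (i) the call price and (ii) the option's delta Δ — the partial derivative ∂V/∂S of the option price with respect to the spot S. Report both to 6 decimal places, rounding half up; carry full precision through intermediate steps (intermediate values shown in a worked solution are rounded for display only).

price = 16.526020
Δ = 0.513701

σ√T = 0.3719·√1.9357 = 0.517422
d₁ = (ln(S/K) + (r+σ²/2)T) / (σ√T) = (ln(102.99/132.94) + (0.0719+0.3719²/2)·1.9357) / 0.517422 = (-0.255266 + 0.273040) / 0.517422 = 0.034351
d₂ = d₁ − σ√T = 0.034351 − 0.517422 = -0.483072
e^{−rT} = e^{−0.0719·1.9357} = 0.870074
N(d₁) = 0.513701,  N(d₂) = 0.314522
Call price V = S·N(d₁) − K·e^{−rT}·N(d₂) = 52.906089 − 36.380069 = 16.526020
Δ = N(d₁) = 0.513701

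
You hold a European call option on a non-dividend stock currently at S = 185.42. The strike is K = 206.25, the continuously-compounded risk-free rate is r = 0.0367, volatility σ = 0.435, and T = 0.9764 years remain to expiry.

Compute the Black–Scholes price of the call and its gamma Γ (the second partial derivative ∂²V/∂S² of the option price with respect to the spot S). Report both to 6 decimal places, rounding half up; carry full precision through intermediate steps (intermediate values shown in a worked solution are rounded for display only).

σ√T = 0.435·√0.9764 = 0.429836
d₁ = (ln(S/K) + (r+σ²/2)T) / (σ√T) = (ln(185.42/206.25) + (0.0367+0.435²/2)·0.9764) / 0.429836 = (-0.106466 + 0.128214) / 0.429836 = 0.050596
d₂ = d₁ − σ√T = 0.050596 − 0.429836 = -0.379240
e^{−rT} = e^{−0.0367·0.9764} = 0.964801
N(d₁) = 0.520176,  N(d₂) = 0.352255
Call price V = S·N(d₁) − K·e^{−rT}·N(d₂) = 96.451089 − 70.095206 = 26.355883
φ(d₁) = (1/√(2π))·e^{−d₁²/2} = 0.398432
Γ = φ(d₁) / (S·σ·√T) = 0.004999

price = 26.355883
Γ = 0.004999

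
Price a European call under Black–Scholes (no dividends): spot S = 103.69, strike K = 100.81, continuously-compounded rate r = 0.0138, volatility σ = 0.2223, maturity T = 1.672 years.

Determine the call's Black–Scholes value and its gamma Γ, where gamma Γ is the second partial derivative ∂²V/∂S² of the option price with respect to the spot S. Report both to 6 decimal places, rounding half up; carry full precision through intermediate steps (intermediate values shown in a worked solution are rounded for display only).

price = 14.325356
Γ = 0.012709

σ√T = 0.2223·√1.672 = 0.287447
d₁ = (ln(S/K) + (r+σ²/2)T) / (σ√T) = (ln(103.69/100.81) + (0.0138+0.2223²/2)·1.672) / 0.287447 = (0.028168 + 0.064386) / 0.287447 = 0.321988
d₂ = d₁ − σ√T = 0.321988 − 0.287447 = 0.034542
e^{−rT} = e^{−0.0138·1.672} = 0.977191
N(d₁) = 0.626269,  N(d₂) = 0.513777
Call price V = S·N(d₁) − K·e^{−rT}·N(d₂) = 64.937861 − 50.612505 = 14.325356
φ(d₁) = (1/√(2π))·e^{−d₁²/2} = 0.378789
Γ = φ(d₁) / (S·σ·√T) = 0.012709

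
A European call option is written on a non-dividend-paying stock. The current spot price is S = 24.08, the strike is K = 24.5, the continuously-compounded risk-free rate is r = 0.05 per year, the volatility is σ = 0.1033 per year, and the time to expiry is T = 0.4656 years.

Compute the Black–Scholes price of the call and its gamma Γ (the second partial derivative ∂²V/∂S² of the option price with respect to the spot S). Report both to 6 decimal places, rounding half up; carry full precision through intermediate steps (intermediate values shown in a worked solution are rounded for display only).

σ√T = 0.1033·√0.4656 = 0.070487
d₁ = (ln(S/K) + (r+σ²/2)T) / (σ√T) = (ln(24.08/24.5) + (0.05+0.1033²/2)·0.4656) / 0.070487 = (-0.017291 + 0.025764) / 0.070487 = 0.120203
d₂ = d₁ − σ√T = 0.120203 − 0.070487 = 0.049716
e^{−rT} = e^{−0.05·0.4656} = 0.976989
N(d₁) = 0.547839,  N(d₂) = 0.519826
Call price V = S·N(d₁) − K·e^{−rT}·N(d₂) = 13.191956 − 12.442666 = 0.749290
φ(d₁) = (1/√(2π))·e^{−d₁²/2} = 0.396071
Γ = φ(d₁) / (S·σ·√T) = 0.233351

price = 0.749290
Γ = 0.233351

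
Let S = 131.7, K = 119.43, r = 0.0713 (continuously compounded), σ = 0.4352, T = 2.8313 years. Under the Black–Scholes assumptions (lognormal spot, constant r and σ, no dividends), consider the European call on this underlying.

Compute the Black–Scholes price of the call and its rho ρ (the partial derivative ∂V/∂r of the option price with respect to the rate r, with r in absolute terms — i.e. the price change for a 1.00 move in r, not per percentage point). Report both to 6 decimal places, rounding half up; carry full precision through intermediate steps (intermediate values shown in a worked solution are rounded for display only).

σ√T = 0.4352·√2.8313 = 0.732288
d₁ = (ln(S/K) + (r+σ²/2)T) / (σ√T) = (ln(131.7/119.43) + (0.0713+0.4352²/2)·2.8313) / 0.732288 = (0.097796 + 0.469994) / 0.732288 = 0.775365
d₂ = d₁ − σ√T = 0.775365 − 0.732288 = 0.043077
e^{−rT} = e^{−0.0713·2.8313} = 0.817200
N(d₁) = 0.780938,  N(d₂) = 0.517180
Call price V = S·N(d₁) − K·e^{−rT}·N(d₂) = 102.849547 − 50.475833 = 52.373715
ρ = K·T·e^{−rT}·N(d₂) = 142.912225

price = 52.373715
ρ = 142.912225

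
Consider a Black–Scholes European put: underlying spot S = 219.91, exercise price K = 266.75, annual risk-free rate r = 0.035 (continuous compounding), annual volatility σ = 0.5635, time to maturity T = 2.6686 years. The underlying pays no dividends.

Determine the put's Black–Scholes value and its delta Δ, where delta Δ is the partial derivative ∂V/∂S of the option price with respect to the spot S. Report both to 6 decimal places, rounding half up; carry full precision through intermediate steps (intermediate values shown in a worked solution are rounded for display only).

price = 94.058318
Δ = -0.362433

σ√T = 0.5635·√2.6686 = 0.920525
d₁ = (ln(S/K) + (r+σ²/2)T) / (σ√T) = (ln(219.91/266.75) + (0.035+0.5635²/2)·2.6686) / 0.920525 = (-0.193094 + 0.517084) / 0.920525 = 0.351963
d₂ = d₁ − σ√T = 0.351963 − 0.920525 = -0.568562
e^{−rT} = e^{−0.035·2.6686} = 0.910828
N(−d₁) = 0.362433,  N(−d₂) = 0.715173
Put price V = K·e^{−rT}·N(−d₂) − S·N(−d₁) = 173.760963 − 79.702645 = 94.058318
Δ = −N(−d₁) = -0.362433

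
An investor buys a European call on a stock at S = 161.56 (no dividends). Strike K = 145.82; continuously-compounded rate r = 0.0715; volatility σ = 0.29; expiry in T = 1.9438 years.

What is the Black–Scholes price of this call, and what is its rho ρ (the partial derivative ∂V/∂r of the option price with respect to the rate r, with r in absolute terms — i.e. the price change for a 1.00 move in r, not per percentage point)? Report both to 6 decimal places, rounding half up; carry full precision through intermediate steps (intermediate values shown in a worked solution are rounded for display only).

price = 44.362297
ρ = 161.225355

σ√T = 0.29·√1.9438 = 0.404319
d₁ = (ln(S/K) + (r+σ²/2)T) / (σ√T) = (ln(161.56/145.82) + (0.0715+0.29²/2)·1.9438) / 0.404319 = (0.102504 + 0.220718) / 0.404319 = 0.799424
d₂ = d₁ − σ√T = 0.799424 − 0.404319 = 0.395105
e^{−rT} = e^{−0.0715·1.9438} = 0.870244
N(d₁) = 0.787978,  N(d₂) = 0.653617
Call price V = S·N(d₁) − K·e^{−rT}·N(d₂) = 127.305684 − 82.943387 = 44.362297
ρ = K·T·e^{−rT}·N(d₂) = 161.225355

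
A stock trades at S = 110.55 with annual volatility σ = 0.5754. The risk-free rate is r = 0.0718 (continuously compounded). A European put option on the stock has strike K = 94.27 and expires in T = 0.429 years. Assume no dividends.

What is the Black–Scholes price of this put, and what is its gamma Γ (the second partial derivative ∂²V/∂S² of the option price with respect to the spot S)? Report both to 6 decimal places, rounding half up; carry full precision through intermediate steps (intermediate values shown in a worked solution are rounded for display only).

price = 7.374867
Γ = 0.007532

σ√T = 0.5754·√0.429 = 0.376876
d₁ = (ln(S/K) + (r+σ²/2)T) / (σ√T) = (ln(110.55/94.27) + (0.0718+0.5754²/2)·0.429) / 0.376876 = (0.159305 + 0.101820) / 0.376876 = 0.692867
d₂ = d₁ − σ√T = 0.692867 − 0.376876 = 0.315991
e^{−rT} = e^{−0.0718·0.429} = 0.969667
N(−d₁) = 0.244197,  N(−d₂) = 0.376005
Put price V = K·e^{−rT}·N(−d₂) − S·N(−d₁) = 34.370799 − 26.995932 = 7.374867
φ(d₁) = (1/√(2π))·e^{−d₁²/2} = 0.313809
Γ = φ(d₁) / (S·σ·√T) = 0.007532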